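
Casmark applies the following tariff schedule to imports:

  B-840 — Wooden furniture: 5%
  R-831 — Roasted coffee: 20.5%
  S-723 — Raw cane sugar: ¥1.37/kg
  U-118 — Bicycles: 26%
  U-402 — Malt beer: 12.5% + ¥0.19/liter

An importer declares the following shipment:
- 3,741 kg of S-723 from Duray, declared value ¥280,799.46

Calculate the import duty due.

¥5,125.17

Line 1 (S-723, Duray, 3,741 kg, ¥280,799.46):
Base rate for S-723 is ¥1.37/kg.
Duty = 3,741 × ¥1.37 = ¥5,125.17.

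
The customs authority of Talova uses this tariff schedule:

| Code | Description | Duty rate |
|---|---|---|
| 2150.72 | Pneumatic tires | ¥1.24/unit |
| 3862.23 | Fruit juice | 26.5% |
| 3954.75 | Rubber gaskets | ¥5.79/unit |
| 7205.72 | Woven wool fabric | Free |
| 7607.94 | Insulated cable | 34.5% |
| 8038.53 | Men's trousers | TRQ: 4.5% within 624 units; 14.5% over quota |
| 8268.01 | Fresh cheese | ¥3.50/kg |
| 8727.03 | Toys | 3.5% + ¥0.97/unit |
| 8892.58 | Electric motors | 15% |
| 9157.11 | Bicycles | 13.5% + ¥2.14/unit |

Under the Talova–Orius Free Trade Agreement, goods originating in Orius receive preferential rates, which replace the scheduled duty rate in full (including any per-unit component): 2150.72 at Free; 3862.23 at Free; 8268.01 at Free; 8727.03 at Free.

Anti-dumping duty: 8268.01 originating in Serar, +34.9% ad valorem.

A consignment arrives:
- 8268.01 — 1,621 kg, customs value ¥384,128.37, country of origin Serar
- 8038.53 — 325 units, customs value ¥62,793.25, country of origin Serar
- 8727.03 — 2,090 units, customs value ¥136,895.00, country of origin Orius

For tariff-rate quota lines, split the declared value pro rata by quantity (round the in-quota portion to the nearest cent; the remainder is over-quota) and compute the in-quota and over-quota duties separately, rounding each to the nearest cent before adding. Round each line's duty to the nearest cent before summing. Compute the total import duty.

¥142,560.00

Line 1 (8268.01, Serar, 1,621 kg, ¥384,128.37):
Base rate for 8268.01 is ¥3.50/kg.
8268.01 has an FTA preferential rate, but origin Serar is not Orius; base rate stands.
Additional duty on 8268.01 from Serar: +34.9% ad valorem. Applied ad valorem rate = 34.9%.
Duty = ¥384,128.37 × 34.9% + 1,621 × ¥3.50 = ¥139,734.30.
Line 2 (8038.53, Serar, 325 units, ¥62,793.25):
Code 8038.53 is under a tariff-rate quota (threshold 624 units). Quantity 325 units is within the quota, so the in-quota rate 4.5% applies to the full value.
Duty = ¥62,793.25 × 4.5% = ¥2,825.70.
Line 3 (8727.03, Orius, 2,090 units, ¥136,895.00):
Base rate for 8727.03 is 3.5% + ¥0.97/unit.
Origin Orius qualifies under the Talova–Orius agreement and 8727.03 is covered: preferential rate Free applies instead.
Duty = ¥136,895.00 × 0% = ¥0.00.
Total = ¥139,734.30 + ¥2,825.70 + ¥0.00 = ¥142,560.00.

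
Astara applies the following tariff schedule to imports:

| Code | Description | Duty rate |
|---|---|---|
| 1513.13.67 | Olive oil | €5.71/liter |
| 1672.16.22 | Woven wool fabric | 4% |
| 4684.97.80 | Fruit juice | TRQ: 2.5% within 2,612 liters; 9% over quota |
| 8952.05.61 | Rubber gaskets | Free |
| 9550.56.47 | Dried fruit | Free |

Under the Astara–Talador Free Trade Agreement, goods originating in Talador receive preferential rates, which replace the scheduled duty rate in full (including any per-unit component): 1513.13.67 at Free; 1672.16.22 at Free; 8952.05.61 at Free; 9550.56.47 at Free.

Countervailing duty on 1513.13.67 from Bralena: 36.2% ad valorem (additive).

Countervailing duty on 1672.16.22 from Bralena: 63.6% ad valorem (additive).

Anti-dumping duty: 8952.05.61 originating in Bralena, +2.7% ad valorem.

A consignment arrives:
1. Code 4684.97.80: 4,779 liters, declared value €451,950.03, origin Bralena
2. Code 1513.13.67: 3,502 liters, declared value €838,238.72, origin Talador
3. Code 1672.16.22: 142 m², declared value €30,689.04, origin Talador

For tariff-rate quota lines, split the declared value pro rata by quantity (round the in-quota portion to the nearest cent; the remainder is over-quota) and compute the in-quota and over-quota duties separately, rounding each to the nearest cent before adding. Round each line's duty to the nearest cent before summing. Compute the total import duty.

€24,619.41

Line 1 (4684.97.80, Bralena, 4,779 liters, €451,950.03):
Code 4684.97.80 is under a tariff-rate quota (threshold 2,612 liters). In-quota: 2,612 liters at 2.5%; over-quota: 2,167 liters at 9%.
Pro-rata value split: in-quota = €451,950.03 × 2,612/4,779 = €247,016.84; over-quota = €451,950.03 − €247,016.84 = €204,933.19.
In-quota duty = €247,016.84 × 2.5% = €6,175.42. Over-quota duty = €204,933.19 × 9% = €18,443.99.
Line duty = €6,175.42 + €18,443.99 = €24,619.41.
Line 2 (1513.13.67, Talador, 3,502 liters, €838,238.72):
Base rate for 1513.13.67 is €5.71/liter.
Origin Talador qualifies under the Astara–Talador agreement and 1513.13.67 is covered: preferential rate Free applies instead.
The additional-duty order on 1513.13.67 targets Bralena, not Talador; it does not apply.
Duty = €838,238.72 × 0% = €0.00.
Line 3 (1672.16.22, Talador, 142 m², €30,689.04):
Base rate for 1672.16.22 is 4%.
Origin Talador qualifies under the Astara–Talador agreement and 1672.16.22 is covered: preferential rate Free applies instead.
The additional-duty order on 1672.16.22 targets Bralena, not Talador; it does not apply.
Duty = €30,689.04 × 0% = €0.00.
Total = €24,619.41 + €0.00 + €0.00 = €24,619.41.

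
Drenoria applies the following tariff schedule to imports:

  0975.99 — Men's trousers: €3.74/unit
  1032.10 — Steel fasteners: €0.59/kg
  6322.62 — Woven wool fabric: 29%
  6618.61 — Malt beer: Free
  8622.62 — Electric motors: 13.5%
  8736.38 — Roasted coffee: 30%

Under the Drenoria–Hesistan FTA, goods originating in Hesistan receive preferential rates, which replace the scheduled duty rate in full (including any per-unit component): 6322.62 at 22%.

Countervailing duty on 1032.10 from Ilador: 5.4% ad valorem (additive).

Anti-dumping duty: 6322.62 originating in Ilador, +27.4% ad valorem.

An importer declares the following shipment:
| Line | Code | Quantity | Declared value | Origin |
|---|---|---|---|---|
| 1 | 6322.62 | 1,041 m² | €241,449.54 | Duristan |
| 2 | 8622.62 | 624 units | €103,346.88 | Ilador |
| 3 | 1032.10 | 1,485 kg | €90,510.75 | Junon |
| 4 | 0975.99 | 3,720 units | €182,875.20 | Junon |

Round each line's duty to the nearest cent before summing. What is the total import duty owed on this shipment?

Line 1 (6322.62, Duristan, 1,041 m², €241,449.54):
Base rate for 6322.62 is 29%.
6322.62 has an FTA preferential rate, but origin Duristan is not Hesistan; base rate stands.
The additional-duty order on 6322.62 targets Ilador, not Duristan; it does not apply.
Duty = €241,449.54 × 29% = €70,020.37.
Line 2 (8622.62, Ilador, 624 units, €103,346.88):
Base rate for 8622.62 is 13.5%.
Duty = €103,346.88 × 13.5% = €13,951.83.
Line 3 (1032.10, Junon, 1,485 kg, €90,510.75):
Base rate for 1032.10 is €0.59/kg.
The additional-duty order on 1032.10 targets Ilador, not Junon; it does not apply.
Duty = 1,485 × €0.59 = €876.15.
Line 4 (0975.99, Junon, 3,720 units, €182,875.20):
Base rate for 0975.99 is €3.74/unit.
Duty = 3,720 × €3.74 = €13,912.80.
Total = €70,020.37 + €13,951.83 + €876.15 + €13,912.80 = €98,761.15.

€98,761.15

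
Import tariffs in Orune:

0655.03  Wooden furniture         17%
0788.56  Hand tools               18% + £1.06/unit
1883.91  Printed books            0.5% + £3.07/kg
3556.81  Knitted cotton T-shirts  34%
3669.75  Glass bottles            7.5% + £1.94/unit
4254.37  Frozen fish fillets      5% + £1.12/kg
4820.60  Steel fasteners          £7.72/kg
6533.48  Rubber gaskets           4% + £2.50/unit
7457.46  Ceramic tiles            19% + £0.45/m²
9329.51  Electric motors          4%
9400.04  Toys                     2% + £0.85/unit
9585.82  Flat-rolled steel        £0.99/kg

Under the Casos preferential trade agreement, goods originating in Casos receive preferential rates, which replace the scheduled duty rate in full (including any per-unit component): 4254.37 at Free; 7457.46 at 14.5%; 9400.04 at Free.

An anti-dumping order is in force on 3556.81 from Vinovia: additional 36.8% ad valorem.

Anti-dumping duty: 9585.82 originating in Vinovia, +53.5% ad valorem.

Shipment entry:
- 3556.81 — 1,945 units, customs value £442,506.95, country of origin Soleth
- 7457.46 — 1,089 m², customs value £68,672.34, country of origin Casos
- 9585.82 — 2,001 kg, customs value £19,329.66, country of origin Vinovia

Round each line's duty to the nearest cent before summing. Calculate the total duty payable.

Line 1 (3556.81, Soleth, 1,945 units, £442,506.95):
Base rate for 3556.81 is 34%.
The additional-duty order on 3556.81 targets Vinovia, not Soleth; it does not apply.
Duty = £442,506.95 × 34% = £150,452.36.
Line 2 (7457.46, Casos, 1,089 m², £68,672.34):
Base rate for 7457.46 is 19% + £0.45/m².
Origin Casos qualifies under the Orune–Casos agreement and 7457.46 is covered: preferential rate 14.5% applies instead.
Duty = £68,672.34 × 14.5% = £9,957.49.
Line 3 (9585.82, Vinovia, 2,001 kg, £19,329.66):
Base rate for 9585.82 is £0.99/kg.
Additional duty on 9585.82 from Vinovia: +53.5% ad valorem. Applied ad valorem rate = 53.5%.
Duty = £19,329.66 × 53.5% + 2,001 × £0.99 = £12,322.36.
Total = £150,452.36 + £9,957.49 + £12,322.36 = £172,732.21.

£172,732.21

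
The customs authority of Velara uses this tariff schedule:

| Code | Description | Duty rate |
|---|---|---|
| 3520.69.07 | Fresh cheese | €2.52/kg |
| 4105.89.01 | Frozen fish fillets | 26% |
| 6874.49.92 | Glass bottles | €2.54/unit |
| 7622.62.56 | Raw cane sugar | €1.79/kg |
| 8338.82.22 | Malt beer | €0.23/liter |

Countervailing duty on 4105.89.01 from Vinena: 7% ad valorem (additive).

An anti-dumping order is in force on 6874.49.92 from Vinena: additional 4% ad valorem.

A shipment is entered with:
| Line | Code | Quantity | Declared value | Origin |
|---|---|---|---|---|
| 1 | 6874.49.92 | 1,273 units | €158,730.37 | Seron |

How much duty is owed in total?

Line 1 (6874.49.92, Seron, 1,273 units, €158,730.37):
Base rate for 6874.49.92 is €2.54/unit.
The additional-duty order on 6874.49.92 targets Vinena, not Seron; it does not apply.
Duty = 1,273 × €2.54 = €3,233.42.

€3,233.42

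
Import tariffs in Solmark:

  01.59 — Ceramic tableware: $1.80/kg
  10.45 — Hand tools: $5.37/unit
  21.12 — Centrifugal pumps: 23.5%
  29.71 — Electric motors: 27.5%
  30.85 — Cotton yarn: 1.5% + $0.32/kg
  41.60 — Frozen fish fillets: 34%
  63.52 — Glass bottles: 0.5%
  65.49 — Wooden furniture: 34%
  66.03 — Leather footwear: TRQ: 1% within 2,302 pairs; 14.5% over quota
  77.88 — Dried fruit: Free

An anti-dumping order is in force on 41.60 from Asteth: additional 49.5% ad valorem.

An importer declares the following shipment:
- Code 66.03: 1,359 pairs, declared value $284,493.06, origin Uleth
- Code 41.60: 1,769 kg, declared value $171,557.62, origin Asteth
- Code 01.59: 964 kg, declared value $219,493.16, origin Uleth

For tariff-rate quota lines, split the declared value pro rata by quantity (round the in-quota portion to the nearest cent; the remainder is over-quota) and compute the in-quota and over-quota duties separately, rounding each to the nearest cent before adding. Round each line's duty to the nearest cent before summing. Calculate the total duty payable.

Line 1 (66.03, Uleth, 1,359 pairs, $284,493.06):
Code 66.03 is under a tariff-rate quota (threshold 2,302 pairs). Quantity 1,359 pairs is within the quota, so the in-quota rate 1% applies to the full value.
Duty = $284,493.06 × 1% = $2,844.93.
Line 2 (41.60, Asteth, 1,769 kg, $171,557.62):
Base rate for 41.60 is 34%.
Additional duty on 41.60 from Asteth: +49.5%. Applied ad valorem rate: 34% + 49.5% = 83.5%.
Duty = $171,557.62 × 83.5% = $143,250.61.
Line 3 (01.59, Uleth, 964 kg, $219,493.16):
Base rate for 01.59 is $1.80/kg.
Duty = 964 × $1.80 = $1,735.20.
Total = $2,844.93 + $143,250.61 + $1,735.20 = $147,830.74.

$147,830.74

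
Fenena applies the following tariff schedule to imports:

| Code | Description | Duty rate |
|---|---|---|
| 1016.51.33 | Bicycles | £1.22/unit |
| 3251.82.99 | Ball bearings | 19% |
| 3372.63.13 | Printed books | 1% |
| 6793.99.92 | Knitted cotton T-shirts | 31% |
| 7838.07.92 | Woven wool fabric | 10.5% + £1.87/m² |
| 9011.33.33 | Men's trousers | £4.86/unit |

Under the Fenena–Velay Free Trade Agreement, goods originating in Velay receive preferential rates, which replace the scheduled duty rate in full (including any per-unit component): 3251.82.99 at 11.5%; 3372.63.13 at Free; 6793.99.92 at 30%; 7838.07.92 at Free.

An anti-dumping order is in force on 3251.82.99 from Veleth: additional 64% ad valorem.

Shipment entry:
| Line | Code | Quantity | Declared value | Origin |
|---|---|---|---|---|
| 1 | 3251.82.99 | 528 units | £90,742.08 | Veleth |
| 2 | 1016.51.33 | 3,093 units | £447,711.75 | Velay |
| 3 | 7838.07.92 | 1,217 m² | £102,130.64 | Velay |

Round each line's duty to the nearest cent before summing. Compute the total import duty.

£79,089.39

Line 1 (3251.82.99, Veleth, 528 units, £90,742.08):
Base rate for 3251.82.99 is 19%.
3251.82.99 has an FTA preferential rate, but origin Veleth is not Velay; base rate stands.
Additional duty on 3251.82.99 from Veleth: +64%. Applied ad valorem rate: 19% + 64% = 83%.
Duty = £90,742.08 × 83% = £75,315.93.
Line 2 (1016.51.33, Velay, 3,093 units, £447,711.75):
Base rate for 1016.51.33 is £1.22/unit.
Origin Velay is the FTA partner but 1016.51.33 is not on the preference list; base rate stands.
Duty = 3,093 × £1.22 = £3,773.46.
Line 3 (7838.07.92, Velay, 1,217 m², £102,130.64):
Base rate for 7838.07.92 is 10.5% + £1.87/m².
Origin Velay qualifies under the Fenena–Velay agreement and 7838.07.92 is covered: preferential rate Free applies instead.
Duty = £102,130.64 × 0% = £0.00.
Total = £75,315.93 + £3,773.46 + £0.00 = £79,089.39.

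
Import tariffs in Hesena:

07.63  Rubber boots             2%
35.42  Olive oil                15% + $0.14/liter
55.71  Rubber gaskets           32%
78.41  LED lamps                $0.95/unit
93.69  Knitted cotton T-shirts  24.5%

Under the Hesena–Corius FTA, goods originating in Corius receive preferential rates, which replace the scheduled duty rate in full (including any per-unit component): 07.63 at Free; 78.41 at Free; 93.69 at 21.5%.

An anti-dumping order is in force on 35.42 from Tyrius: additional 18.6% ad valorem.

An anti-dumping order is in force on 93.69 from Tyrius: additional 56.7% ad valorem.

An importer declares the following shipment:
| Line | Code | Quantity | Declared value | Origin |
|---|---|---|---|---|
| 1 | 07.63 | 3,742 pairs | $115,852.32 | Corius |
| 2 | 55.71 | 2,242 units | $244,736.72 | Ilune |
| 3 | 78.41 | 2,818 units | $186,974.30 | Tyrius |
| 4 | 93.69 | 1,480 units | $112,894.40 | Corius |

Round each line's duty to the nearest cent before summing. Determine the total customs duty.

Line 1 (07.63, Corius, 3,742 pairs, $115,852.32):
Base rate for 07.63 is 2%.
Origin Corius qualifies under the Hesena–Corius agreement and 07.63 is covered: preferential rate Free applies instead.
Duty = $115,852.32 × 0% = $0.00.
Line 2 (55.71, Ilune, 2,242 units, $244,736.72):
Base rate for 55.71 is 32%.
Duty = $244,736.72 × 32% = $78,315.75.
Line 3 (78.41, Tyrius, 2,818 units, $186,974.30):
Base rate for 78.41 is $0.95/unit.
78.41 has an FTA preferential rate, but origin Tyrius is not Corius; base rate stands.
Duty = 2,818 × $0.95 = $2,677.10.
Line 4 (93.69, Corius, 1,480 units, $112,894.40):
Base rate for 93.69 is 24.5%.
Origin Corius qualifies under the Hesena–Corius agreement and 93.69 is covered: preferential rate 21.5% applies instead.
The additional-duty order on 93.69 targets Tyrius, not Corius; it does not apply.
Duty = $112,894.40 × 21.5% = $24,272.30.
Total = $0.00 + $78,315.75 + $2,677.10 + $24,272.30 = $105,265.15.

$105,265.15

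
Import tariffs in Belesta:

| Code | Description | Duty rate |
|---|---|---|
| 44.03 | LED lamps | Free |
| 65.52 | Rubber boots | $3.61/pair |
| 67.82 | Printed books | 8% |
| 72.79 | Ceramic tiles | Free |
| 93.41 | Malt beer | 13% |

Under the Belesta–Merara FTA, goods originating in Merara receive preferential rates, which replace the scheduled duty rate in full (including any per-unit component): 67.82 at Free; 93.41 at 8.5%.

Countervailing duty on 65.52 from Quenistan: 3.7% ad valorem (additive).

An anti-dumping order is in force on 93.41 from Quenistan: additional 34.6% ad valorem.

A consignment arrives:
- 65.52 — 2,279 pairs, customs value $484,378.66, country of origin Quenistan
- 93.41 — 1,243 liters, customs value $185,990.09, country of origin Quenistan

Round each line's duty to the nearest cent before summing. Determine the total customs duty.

$114,680.48

Line 1 (65.52, Quenistan, 2,279 pairs, $484,378.66):
Base rate for 65.52 is $3.61/pair.
Additional duty on 65.52 from Quenistan: +3.7% ad valorem. Applied ad valorem rate = 3.7%.
Duty = $484,378.66 × 3.7% + 2,279 × $3.61 = $26,149.20.
Line 2 (93.41, Quenistan, 1,243 liters, $185,990.09):
Base rate for 93.41 is 13%.
93.41 has an FTA preferential rate, but origin Quenistan is not Merara; base rate stands.
Additional duty on 93.41 from Quenistan: +34.6%. Applied ad valorem rate: 13% + 34.6% = 47.6%.
Duty = $185,990.09 × 47.6% = $88,531.28.
Total = $26,149.20 + $88,531.28 = $114,680.48.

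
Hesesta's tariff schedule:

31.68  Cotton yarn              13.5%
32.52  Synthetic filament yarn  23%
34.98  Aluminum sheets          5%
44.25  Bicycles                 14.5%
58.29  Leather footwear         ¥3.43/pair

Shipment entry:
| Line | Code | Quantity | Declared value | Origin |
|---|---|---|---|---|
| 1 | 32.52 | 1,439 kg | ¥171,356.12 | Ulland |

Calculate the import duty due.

Line 1 (32.52, Ulland, 1,439 kg, ¥171,356.12):
Base rate for 32.52 is 23%.
Duty = ¥171,356.12 × 23% = ¥39,411.91.

¥39,411.91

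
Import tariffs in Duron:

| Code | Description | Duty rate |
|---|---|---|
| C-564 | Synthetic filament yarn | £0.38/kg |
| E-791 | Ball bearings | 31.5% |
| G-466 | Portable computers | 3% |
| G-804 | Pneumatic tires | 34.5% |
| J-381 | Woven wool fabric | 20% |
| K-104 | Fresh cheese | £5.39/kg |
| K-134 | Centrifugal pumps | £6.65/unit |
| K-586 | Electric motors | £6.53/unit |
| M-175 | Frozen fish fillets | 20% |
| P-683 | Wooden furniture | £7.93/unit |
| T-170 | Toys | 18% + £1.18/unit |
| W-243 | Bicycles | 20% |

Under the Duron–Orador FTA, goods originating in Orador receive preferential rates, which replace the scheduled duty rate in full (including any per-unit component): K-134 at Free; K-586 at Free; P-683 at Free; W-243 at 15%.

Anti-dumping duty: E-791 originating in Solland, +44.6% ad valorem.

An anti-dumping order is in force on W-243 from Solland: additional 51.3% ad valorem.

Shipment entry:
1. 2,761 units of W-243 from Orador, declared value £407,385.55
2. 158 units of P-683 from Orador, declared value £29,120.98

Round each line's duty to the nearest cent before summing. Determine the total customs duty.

£61,107.83

Line 1 (W-243, Orador, 2,761 units, £407,385.55):
Base rate for W-243 is 20%.
Origin Orador qualifies under the Duron–Orador agreement and W-243 is covered: preferential rate 15% applies instead.
The additional-duty order on W-243 targets Solland, not Orador; it does not apply.
Duty = £407,385.55 × 15% = £61,107.83.
Line 2 (P-683, Orador, 158 units, £29,120.98):
Base rate for P-683 is £7.93/unit.
Origin Orador qualifies under the Duron–Orador agreement and P-683 is covered: preferential rate Free applies instead.
Duty = £29,120.98 × 0% = £0.00.
Total = £61,107.83 + £0.00 = £61,107.83.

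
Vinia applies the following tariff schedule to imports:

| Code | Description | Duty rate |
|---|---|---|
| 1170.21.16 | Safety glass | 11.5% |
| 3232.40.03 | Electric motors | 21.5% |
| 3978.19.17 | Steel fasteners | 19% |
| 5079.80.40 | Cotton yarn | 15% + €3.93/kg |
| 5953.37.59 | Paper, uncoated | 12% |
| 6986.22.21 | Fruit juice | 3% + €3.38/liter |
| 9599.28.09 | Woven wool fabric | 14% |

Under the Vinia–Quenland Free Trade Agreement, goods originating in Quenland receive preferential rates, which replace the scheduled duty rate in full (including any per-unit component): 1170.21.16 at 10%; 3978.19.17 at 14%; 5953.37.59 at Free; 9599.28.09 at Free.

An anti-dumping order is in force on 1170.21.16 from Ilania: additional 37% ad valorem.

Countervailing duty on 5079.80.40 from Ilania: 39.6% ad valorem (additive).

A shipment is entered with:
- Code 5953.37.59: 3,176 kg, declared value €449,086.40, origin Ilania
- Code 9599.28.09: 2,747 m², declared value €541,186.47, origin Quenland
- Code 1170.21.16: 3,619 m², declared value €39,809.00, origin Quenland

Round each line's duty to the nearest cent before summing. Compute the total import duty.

€57,871.27

Line 1 (5953.37.59, Ilania, 3,176 kg, €449,086.40):
Base rate for 5953.37.59 is 12%.
5953.37.59 has an FTA preferential rate, but origin Ilania is not Quenland; base rate stands.
Duty = €449,086.40 × 12% = €53,890.37.
Line 2 (9599.28.09, Quenland, 2,747 m², €541,186.47):
Base rate for 9599.28.09 is 14%.
Origin Quenland qualifies under the Vinia–Quenland agreement and 9599.28.09 is covered: preferential rate Free applies instead.
Duty = €541,186.47 × 0% = €0.00.
Line 3 (1170.21.16, Quenland, 3,619 m², €39,809.00):
Base rate for 1170.21.16 is 11.5%.
Origin Quenland qualifies under the Vinia–Quenland agreement and 1170.21.16 is covered: preferential rate 10% applies instead.
The additional-duty order on 1170.21.16 targets Ilania, not Quenland; it does not apply.
Duty = €39,809.00 × 10% = €3,980.90.
Total = €53,890.37 + €0.00 + €3,980.90 = €57,871.27.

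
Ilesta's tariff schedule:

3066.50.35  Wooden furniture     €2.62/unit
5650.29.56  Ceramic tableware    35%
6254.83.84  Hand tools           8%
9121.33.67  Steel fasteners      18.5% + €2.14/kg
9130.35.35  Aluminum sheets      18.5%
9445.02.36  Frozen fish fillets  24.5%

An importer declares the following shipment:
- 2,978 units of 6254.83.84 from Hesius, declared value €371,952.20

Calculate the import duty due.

€29,756.18

Line 1 (6254.83.84, Hesius, 2,978 units, €371,952.20):
Base rate for 6254.83.84 is 8%.
Duty = €371,952.20 × 8% = €29,756.18.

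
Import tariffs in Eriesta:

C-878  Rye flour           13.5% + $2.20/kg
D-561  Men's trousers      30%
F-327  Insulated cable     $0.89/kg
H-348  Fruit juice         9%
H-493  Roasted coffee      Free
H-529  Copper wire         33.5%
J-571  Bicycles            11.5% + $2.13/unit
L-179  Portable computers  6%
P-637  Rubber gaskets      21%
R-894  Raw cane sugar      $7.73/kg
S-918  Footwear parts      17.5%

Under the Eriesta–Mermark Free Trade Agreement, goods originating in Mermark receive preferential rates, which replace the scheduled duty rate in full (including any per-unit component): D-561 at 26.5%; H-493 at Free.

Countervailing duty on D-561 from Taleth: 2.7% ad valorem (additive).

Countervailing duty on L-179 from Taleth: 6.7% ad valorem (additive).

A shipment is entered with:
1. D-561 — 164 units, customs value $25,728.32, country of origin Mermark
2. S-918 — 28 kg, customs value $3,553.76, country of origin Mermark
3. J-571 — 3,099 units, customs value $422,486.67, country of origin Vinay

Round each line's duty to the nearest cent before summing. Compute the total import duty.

Line 1 (D-561, Mermark, 164 units, $25,728.32):
Base rate for D-561 is 30%.
Origin Mermark qualifies under the Eriesta–Mermark agreement and D-561 is covered: preferential rate 26.5% applies instead.
The additional-duty order on D-561 targets Taleth, not Mermark; it does not apply.
Duty = $25,728.32 × 26.5% = $6,818.00.
Line 2 (S-918, Mermark, 28 kg, $3,553.76):
Base rate for S-918 is 17.5%.
Origin Mermark is the FTA partner but S-918 is not on the preference list; base rate stands.
Duty = $3,553.76 × 17.5% = $621.91.
Line 3 (J-571, Vinay, 3,099 units, $422,486.67):
Base rate for J-571 is 11.5% + $2.13/unit.
Duty = $422,486.67 × 11.5% + 3,099 × $2.13 = $55,186.84.
Total = $6,818.00 + $621.91 + $55,186.84 = $62,626.75.

$62,626.75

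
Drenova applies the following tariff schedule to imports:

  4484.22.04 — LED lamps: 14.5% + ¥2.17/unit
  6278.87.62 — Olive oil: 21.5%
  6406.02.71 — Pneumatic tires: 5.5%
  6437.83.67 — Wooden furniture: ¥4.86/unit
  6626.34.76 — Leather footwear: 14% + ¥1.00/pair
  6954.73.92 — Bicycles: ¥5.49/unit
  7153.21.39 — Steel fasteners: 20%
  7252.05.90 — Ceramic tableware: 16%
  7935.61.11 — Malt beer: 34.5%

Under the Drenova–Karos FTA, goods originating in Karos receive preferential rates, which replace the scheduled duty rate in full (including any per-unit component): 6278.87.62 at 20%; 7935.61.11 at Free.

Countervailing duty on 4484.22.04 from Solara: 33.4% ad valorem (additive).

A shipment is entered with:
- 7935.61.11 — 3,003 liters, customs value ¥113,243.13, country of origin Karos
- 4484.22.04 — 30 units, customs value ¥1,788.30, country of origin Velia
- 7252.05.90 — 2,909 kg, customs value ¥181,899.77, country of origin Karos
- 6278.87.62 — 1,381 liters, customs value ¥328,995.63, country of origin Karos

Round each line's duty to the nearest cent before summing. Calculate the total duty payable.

Line 1 (7935.61.11, Karos, 3,003 liters, ¥113,243.13):
Base rate for 7935.61.11 is 34.5%.
Origin Karos qualifies under the Drenova–Karos agreement and 7935.61.11 is covered: preferential rate Free applies instead.
Duty = ¥113,243.13 × 0% = ¥0.00.
Line 2 (4484.22.04, Velia, 30 units, ¥1,788.30):
Base rate for 4484.22.04 is 14.5% + ¥2.17/unit.
The additional-duty order on 4484.22.04 targets Solara, not Velia; it does not apply.
Duty = ¥1,788.30 × 14.5% + 30 × ¥2.17 = ¥324.40.
Line 3 (7252.05.90, Karos, 2,909 kg, ¥181,899.77):
Base rate for 7252.05.90 is 16%.
Origin Karos is the FTA partner but 7252.05.90 is not on the preference list; base rate stands.
Duty = ¥181,899.77 × 16% = ¥29,103.96.
Line 4 (6278.87.62, Karos, 1,381 liters, ¥328,995.63):
Base rate for 6278.87.62 is 21.5%.
Origin Karos qualifies under the Drenova–Karos agreement and 6278.87.62 is covered: preferential rate 20% applies instead.
Duty = ¥328,995.63 × 20% = ¥65,799.13.
Total = ¥0.00 + ¥324.40 + ¥29,103.96 + ¥65,799.13 = ¥95,227.49.

¥95,227.49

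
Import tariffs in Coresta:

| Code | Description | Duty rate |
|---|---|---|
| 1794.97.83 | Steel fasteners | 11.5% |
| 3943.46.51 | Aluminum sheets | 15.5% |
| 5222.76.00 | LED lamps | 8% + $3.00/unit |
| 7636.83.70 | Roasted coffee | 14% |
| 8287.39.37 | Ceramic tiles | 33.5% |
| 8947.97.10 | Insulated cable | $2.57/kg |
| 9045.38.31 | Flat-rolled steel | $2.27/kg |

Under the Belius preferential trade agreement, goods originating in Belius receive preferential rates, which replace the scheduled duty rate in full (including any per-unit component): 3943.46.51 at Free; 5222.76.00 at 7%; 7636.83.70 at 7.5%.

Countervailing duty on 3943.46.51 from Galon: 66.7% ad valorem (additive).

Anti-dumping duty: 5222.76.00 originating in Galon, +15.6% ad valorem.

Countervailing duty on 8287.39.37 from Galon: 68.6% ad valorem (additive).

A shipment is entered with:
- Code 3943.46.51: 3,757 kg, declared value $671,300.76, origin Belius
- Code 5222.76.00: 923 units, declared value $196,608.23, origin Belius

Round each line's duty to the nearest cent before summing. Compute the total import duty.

$13,762.58

Line 1 (3943.46.51, Belius, 3,757 kg, $671,300.76):
Base rate for 3943.46.51 is 15.5%.
Origin Belius qualifies under the Coresta–Belius agreement and 3943.46.51 is covered: preferential rate Free applies instead.
The additional-duty order on 3943.46.51 targets Galon, not Belius; it does not apply.
Duty = $671,300.76 × 0% = $0.00.
Line 2 (5222.76.00, Belius, 923 units, $196,608.23):
Base rate for 5222.76.00 is 8% + $3.00/unit.
Origin Belius qualifies under the Coresta–Belius agreement and 5222.76.00 is covered: preferential rate 7% applies instead.
The additional-duty order on 5222.76.00 targets Galon, not Belius; it does not apply.
Duty = $196,608.23 × 7% = $13,762.58.
Total = $0.00 + $13,762.58 = $13,762.58.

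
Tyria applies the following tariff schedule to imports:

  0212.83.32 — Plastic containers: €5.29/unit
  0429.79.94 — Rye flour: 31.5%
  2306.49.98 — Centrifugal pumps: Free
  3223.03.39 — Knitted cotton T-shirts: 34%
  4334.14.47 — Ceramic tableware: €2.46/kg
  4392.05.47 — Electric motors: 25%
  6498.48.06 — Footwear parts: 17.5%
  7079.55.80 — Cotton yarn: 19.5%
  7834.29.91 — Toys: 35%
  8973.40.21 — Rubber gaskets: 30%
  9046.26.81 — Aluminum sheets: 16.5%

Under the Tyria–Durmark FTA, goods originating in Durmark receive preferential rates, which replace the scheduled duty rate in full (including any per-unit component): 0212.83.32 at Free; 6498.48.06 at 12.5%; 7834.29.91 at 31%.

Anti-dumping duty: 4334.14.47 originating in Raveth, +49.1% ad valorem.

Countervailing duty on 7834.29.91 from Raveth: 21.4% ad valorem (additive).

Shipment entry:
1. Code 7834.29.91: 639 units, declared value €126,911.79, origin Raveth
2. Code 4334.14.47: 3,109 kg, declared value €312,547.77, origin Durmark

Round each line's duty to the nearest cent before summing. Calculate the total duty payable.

€79,226.39

Line 1 (7834.29.91, Raveth, 639 units, €126,911.79):
Base rate for 7834.29.91 is 35%.
7834.29.91 has an FTA preferential rate, but origin Raveth is not Durmark; base rate stands.
Additional duty on 7834.29.91 from Raveth: +21.4%. Applied ad valorem rate: 35% + 21.4% = 56.4%.
Duty = €126,911.79 × 56.4% = €71,578.25.
Line 2 (4334.14.47, Durmark, 3,109 kg, €312,547.77):
Base rate for 4334.14.47 is €2.46/kg.
Origin Durmark is the FTA partner but 4334.14.47 is not on the preference list; base rate stands.
The additional-duty order on 4334.14.47 targets Raveth, not Durmark; it does not apply.
Duty = 3,109 × €2.46 = €7,648.14.
Total = €71,578.25 + €7,648.14 = €79,226.39.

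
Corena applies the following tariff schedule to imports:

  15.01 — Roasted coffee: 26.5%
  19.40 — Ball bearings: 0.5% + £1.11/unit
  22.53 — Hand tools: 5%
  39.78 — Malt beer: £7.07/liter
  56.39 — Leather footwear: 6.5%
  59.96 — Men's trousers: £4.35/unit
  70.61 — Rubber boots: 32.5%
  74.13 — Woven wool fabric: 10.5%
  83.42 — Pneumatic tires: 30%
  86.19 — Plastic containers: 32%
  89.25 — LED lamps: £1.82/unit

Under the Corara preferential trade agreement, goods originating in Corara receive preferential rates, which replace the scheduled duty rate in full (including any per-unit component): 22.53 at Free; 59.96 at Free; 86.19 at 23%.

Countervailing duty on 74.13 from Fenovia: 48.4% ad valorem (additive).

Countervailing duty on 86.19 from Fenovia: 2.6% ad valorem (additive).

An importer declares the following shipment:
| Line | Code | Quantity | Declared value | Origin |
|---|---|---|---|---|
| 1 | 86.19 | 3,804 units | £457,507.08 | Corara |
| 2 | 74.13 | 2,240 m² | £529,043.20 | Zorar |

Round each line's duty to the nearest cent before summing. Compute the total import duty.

Line 1 (86.19, Corara, 3,804 units, £457,507.08):
Base rate for 86.19 is 32%.
Origin Corara qualifies under the Corena–Corara agreement and 86.19 is covered: preferential rate 23% applies instead.
The additional-duty order on 86.19 targets Fenovia, not Corara; it does not apply.
Duty = £457,507.08 × 23% = £105,226.63.
Line 2 (74.13, Zorar, 2,240 m², £529,043.20):
Base rate for 74.13 is 10.5%.
The additional-duty order on 74.13 targets Fenovia, not Zorar; it does not apply.
Duty = £529,043.20 × 10.5% = £55,549.54.
Total = £105,226.63 + £55,549.54 = £160,776.17.

£160,776.17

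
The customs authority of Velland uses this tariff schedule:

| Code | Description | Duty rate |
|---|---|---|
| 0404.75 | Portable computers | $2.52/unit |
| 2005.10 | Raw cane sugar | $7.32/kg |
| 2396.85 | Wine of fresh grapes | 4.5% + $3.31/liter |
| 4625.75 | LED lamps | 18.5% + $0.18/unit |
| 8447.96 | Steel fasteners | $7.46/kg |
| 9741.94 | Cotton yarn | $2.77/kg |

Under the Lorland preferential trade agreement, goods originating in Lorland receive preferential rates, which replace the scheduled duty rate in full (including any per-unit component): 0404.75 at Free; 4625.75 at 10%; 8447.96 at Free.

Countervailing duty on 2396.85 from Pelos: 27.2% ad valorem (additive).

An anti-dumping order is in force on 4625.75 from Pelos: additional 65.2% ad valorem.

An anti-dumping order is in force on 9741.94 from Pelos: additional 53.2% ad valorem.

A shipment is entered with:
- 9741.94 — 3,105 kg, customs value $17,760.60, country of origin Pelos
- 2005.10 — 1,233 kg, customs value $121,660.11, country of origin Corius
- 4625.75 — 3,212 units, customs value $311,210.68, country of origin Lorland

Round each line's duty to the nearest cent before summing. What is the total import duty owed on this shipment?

Line 1 (9741.94, Pelos, 3,105 kg, $17,760.60):
Base rate for 9741.94 is $2.77/kg.
Additional duty on 9741.94 from Pelos: +53.2% ad valorem. Applied ad valorem rate = 53.2%.
Duty = $17,760.60 × 53.2% + 3,105 × $2.77 = $18,049.49.
Line 2 (2005.10, Corius, 1,233 kg, $121,660.11):
Base rate for 2005.10 is $7.32/kg.
Duty = 1,233 × $7.32 = $9,025.56.
Line 3 (4625.75, Lorland, 3,212 units, $311,210.68):
Base rate for 4625.75 is 18.5% + $0.18/unit.
Origin Lorland qualifies under the Velland–Lorland agreement and 4625.75 is covered: preferential rate 10% applies instead.
The additional-duty order on 4625.75 targets Pelos, not Lorland; it does not apply.
Duty = $311,210.68 × 10% = $31,121.07.
Total = $18,049.49 + $9,025.56 + $31,121.07 = $58,196.12.

$58,196.12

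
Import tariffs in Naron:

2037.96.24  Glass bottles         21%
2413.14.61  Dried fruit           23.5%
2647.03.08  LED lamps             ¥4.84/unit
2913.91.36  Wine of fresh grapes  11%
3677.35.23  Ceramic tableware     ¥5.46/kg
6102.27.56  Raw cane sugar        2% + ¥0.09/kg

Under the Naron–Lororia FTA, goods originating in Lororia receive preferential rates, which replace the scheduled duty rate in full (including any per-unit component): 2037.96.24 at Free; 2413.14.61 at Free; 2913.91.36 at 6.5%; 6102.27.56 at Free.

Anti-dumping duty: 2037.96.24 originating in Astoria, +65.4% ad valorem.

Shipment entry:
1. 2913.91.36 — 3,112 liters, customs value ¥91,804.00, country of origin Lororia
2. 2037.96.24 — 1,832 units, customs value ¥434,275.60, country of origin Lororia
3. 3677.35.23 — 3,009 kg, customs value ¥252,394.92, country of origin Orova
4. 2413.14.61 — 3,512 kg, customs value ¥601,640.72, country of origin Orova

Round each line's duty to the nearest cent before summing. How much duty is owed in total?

Line 1 (2913.91.36, Lororia, 3,112 liters, ¥91,804.00):
Base rate for 2913.91.36 is 11%.
Origin Lororia qualifies under the Naron–Lororia agreement and 2913.91.36 is covered: preferential rate 6.5% applies instead.
Duty = ¥91,804.00 × 6.5% = ¥5,967.26.
Line 2 (2037.96.24, Lororia, 1,832 units, ¥434,275.60):
Base rate for 2037.96.24 is 21%.
Origin Lororia qualifies under the Naron–Lororia agreement and 2037.96.24 is covered: preferential rate Free applies instead.
The additional-duty order on 2037.96.24 targets Astoria, not Lororia; it does not apply.
Duty = ¥434,275.60 × 0% = ¥0.00.
Line 3 (3677.35.23, Orova, 3,009 kg, ¥252,394.92):
Base rate for 3677.35.23 is ¥5.46/kg.
Duty = 3,009 × ¥5.46 = ¥16,429.14.
Line 4 (2413.14.61, Orova, 3,512 kg, ¥601,640.72):
Base rate for 2413.14.61 is 23.5%.
2413.14.61 has an FTA preferential rate, but origin Orova is not Lororia; base rate stands.
Duty = ¥601,640.72 × 23.5% = ¥141,385.57.
Total = ¥5,967.26 + ¥0.00 + ¥16,429.14 + ¥141,385.57 = ¥163,781.97.

¥163,781.97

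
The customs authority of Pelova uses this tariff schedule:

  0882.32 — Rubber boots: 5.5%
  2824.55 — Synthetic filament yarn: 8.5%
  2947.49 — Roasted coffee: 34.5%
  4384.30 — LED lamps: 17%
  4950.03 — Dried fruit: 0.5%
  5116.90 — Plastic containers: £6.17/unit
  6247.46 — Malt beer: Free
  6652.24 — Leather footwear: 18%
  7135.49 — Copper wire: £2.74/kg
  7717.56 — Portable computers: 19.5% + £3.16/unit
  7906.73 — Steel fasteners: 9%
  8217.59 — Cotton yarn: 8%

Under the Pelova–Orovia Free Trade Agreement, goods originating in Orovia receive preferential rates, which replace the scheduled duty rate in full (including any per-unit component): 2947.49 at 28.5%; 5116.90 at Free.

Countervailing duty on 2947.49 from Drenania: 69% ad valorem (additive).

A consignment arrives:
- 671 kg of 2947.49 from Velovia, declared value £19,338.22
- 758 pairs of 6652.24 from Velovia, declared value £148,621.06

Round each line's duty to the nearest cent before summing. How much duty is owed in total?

£33,423.48

Line 1 (2947.49, Velovia, 671 kg, £19,338.22):
Base rate for 2947.49 is 34.5%.
2947.49 has an FTA preferential rate, but origin Velovia is not Orovia; base rate stands.
The additional-duty order on 2947.49 targets Drenania, not Velovia; it does not apply.
Duty = £19,338.22 × 34.5% = £6,671.69.
Line 2 (6652.24, Velovia, 758 pairs, £148,621.06):
Base rate for 6652.24 is 18%.
Duty = £148,621.06 × 18% = £26,751.79.
Total = £6,671.69 + £26,751.79 = £33,423.48.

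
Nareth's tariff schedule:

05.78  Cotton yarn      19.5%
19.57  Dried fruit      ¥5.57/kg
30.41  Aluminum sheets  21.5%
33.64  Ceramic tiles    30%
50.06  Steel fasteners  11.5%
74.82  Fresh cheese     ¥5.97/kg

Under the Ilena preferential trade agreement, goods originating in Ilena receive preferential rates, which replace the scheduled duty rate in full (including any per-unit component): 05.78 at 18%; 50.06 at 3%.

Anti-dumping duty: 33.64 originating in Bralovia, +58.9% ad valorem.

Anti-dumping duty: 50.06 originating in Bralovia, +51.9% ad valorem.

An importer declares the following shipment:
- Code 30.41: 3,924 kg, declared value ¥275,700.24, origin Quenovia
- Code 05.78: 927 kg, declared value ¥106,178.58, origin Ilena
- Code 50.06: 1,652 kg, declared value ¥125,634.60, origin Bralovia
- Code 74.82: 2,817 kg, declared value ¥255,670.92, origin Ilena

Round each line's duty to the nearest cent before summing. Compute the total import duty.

Line 1 (30.41, Quenovia, 3,924 kg, ¥275,700.24):
Base rate for 30.41 is 21.5%.
Duty = ¥275,700.24 × 21.5% = ¥59,275.55.
Line 2 (05.78, Ilena, 927 kg, ¥106,178.58):
Base rate for 05.78 is 19.5%.
Origin Ilena qualifies under the Nareth–Ilena agreement and 05.78 is covered: preferential rate 18% applies instead.
Duty = ¥106,178.58 × 18% = ¥19,112.14.
Line 3 (50.06, Bralovia, 1,652 kg, ¥125,634.60):
Base rate for 50.06 is 11.5%.
50.06 has an FTA preferential rate, but origin Bralovia is not Ilena; base rate stands.
Additional duty on 50.06 from Bralovia: +51.9%. Applied ad valorem rate: 11.5% + 51.9% = 63.4%.
Duty = ¥125,634.60 × 63.4% = ¥79,652.34.
Line 4 (74.82, Ilena, 2,817 kg, ¥255,670.92):
Base rate for 74.82 is ¥5.97/kg.
Origin Ilena is the FTA partner but 74.82 is not on the preference list; base rate stands.
Duty = 2,817 × ¥5.97 = ¥16,817.49.
Total = ¥59,275.55 + ¥19,112.14 + ¥79,652.34 + ¥16,817.49 = ¥174,857.52.

¥174,857.52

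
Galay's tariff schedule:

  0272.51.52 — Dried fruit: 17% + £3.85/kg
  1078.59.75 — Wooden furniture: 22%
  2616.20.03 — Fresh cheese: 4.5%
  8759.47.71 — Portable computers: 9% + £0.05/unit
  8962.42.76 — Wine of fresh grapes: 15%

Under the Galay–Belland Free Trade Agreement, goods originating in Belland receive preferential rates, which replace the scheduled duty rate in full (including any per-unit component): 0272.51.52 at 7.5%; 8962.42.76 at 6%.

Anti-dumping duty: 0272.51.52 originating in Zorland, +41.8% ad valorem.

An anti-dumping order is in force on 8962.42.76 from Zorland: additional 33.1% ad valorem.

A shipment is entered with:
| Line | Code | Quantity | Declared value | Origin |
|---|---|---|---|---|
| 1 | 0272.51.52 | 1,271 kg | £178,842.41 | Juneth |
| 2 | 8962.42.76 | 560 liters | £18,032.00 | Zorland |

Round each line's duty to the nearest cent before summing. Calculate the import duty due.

£43,969.95

Line 1 (0272.51.52, Juneth, 1,271 kg, £178,842.41):
Base rate for 0272.51.52 is 17% + £3.85/kg.
0272.51.52 has an FTA preferential rate, but origin Juneth is not Belland; base rate stands.
The additional-duty order on 0272.51.52 targets Zorland, not Juneth; it does not apply.
Duty = £178,842.41 × 17% + 1,271 × £3.85 = £35,296.56.
Line 2 (8962.42.76, Zorland, 560 liters, £18,032.00):
Base rate for 8962.42.76 is 15%.
8962.42.76 has an FTA preferential rate, but origin Zorland is not Belland; base rate stands.
Additional duty on 8962.42.76 from Zorland: +33.1%. Applied ad valorem rate: 15% + 33.1% = 48.1%.
Duty = £18,032.00 × 48.1% = £8,673.39.
Total = £35,296.56 + £8,673.39 = £43,969.95.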